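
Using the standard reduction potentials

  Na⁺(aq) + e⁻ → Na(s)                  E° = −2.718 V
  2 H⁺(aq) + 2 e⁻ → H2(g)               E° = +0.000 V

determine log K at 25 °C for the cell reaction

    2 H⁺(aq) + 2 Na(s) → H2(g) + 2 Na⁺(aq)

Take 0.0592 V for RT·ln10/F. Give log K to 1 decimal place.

log K = 91.8

The 2H⁺/H₂ couple is reduced (cathode); E°cell = +0.000 − (−2.718) = +2.718 V with n = 2.
At equilibrium E = 0, so log K = nE°cell / 0.0592 = (2)(+2.718) / 0.0592 = 91.8.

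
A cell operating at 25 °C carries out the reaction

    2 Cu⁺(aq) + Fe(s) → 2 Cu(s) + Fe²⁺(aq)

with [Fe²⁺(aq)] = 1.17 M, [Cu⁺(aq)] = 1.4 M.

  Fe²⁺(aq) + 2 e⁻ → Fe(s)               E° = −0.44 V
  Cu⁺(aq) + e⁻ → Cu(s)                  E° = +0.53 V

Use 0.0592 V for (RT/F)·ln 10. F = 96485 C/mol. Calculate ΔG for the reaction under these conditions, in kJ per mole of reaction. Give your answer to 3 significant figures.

With Cu⁺/Cu reduced at the cathode, E°cell = +0.53 − (−0.44) = +0.97 V and n = 2.
Q = [Fe²⁺(aq)] / [Cu⁺(aq)]^2 = 0.597, so log Q = −0.224 and E = +0.97 − (0.0592/2)(−0.224) = +0.9766 V.
ΔG = −nFE = −(2)(96485)(+0.9766) J/mol = −188 kJ/mol.

−188 kJ/mol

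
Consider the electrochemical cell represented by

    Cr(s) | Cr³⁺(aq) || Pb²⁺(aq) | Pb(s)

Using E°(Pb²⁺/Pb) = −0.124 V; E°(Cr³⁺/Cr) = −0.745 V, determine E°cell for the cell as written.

By convention the left-hand electrode in cell notation is the anode (oxidation) and the right-hand electrode is the cathode (reduction).
E°cell = E°(right) − E°(left) = −0.124 − (−0.745) = +0.621 V.

+0.621 V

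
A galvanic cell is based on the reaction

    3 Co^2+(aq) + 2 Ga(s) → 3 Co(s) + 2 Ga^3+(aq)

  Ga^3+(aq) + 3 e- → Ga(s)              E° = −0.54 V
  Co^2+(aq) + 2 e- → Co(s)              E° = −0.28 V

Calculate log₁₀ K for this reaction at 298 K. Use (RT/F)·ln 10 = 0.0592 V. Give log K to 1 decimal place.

log K = 26.4

The Co²⁺/Co couple is reduced (cathode); E°cell = −0.28 − (−0.54) = +0.26 V with n = 6.
At equilibrium E = 0, so log K = nE°cell / 0.0592 = (6)(+0.26) / 0.0592 = 26.4.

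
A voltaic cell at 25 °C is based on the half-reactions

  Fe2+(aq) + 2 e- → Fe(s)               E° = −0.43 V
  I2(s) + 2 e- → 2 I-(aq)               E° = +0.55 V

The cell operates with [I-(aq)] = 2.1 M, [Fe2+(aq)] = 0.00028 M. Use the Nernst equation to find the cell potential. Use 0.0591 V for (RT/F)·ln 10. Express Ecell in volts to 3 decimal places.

+1.066 V

I₂/I⁻ is reduced (cathode, E° = +0.55 V) and Fe²⁺/Fe is oxidized (anode).
The standard potential is +0.55 − (−0.43) = +0.98 V and the balanced reaction transfers n = 2 electrons.
For the overall reaction I2(s) + Fe(s) → 2 I-(aq) + Fe2+(aq), Q = [I-(aq)]^2·[Fe2+(aq)] = 0.00123, giving log Q = −2.908.
By the Nernst equation, E = +0.98 − (0.0591/2)·(−2.908) = +1.066 V.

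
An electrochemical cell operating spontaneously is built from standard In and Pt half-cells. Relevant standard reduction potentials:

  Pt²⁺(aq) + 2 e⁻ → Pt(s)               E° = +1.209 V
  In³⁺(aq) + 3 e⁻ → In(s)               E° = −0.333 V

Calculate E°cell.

+1.542 V

Of the two couples in this cell, the one with the more positive reduction potential is reduced at the cathode: here that is Pt²⁺/Pt (+1.209 V); In³⁺/In (−0.333 V) is the anode.
E°cell = E°(cathode) − E°(anode) = +1.209 − (−0.333) = +1.542 V.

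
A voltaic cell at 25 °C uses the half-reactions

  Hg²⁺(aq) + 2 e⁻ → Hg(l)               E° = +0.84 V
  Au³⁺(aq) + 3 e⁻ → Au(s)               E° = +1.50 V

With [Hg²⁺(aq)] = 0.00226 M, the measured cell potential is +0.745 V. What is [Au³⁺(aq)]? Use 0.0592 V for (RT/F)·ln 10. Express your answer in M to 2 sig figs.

With Au³⁺/Au at the cathode and Hg²⁺/Hg at the anode, E°cell = +1.50 − (+0.84) = +0.66 V (n = 6).
Since E = E° − (0.0592/n)·log Q, log Q = n(E° − E)/0.0592 = −8.615.
For 2 Au³⁺(aq) + 3 Hg(l) → 2 Au(s) + 3 Hg²⁺(aq), the reaction quotient is Q = [Hg²⁺(aq)]^3 / [Au³⁺(aq)]^2.
Substituting the known concentrations and solving, log [Au³⁺(aq)] = 0.339 and [Au³⁺(aq)] = 2.2 M.

2.2 M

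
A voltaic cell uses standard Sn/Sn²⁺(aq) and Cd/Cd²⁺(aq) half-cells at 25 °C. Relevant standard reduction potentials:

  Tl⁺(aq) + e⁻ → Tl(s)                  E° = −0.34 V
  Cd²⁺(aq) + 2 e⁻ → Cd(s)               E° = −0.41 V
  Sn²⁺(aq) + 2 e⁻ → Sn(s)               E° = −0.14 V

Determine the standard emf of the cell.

Of the two couples in this cell, the one with the more positive reduction potential is reduced at the cathode: here that is Sn²⁺/Sn (−0.14 V); Cd²⁺/Cd (−0.41 V) is the anode.
E°cell = E°(cathode) − E°(anode) = −0.14 − (−0.41) = +0.27 V.

+0.27 V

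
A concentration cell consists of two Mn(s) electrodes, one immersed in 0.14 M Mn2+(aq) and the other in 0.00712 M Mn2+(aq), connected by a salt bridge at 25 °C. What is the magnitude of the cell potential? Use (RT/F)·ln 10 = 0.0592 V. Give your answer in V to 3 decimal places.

For a concentration cell E°cell = 0, since both electrodes use the same couple.
The compartment with the higher Mn2+(aq) concentration (0.14 M) acts as the cathode; ions are reduced there and produced at the dilute (0.00712 M) anode.
With n = 2, Ecell = −(0.0592/2)·log([dilute]/[conc]) = −(0.0592/2)·log(0.00712/0.14) = +0.038 V.

0.038 V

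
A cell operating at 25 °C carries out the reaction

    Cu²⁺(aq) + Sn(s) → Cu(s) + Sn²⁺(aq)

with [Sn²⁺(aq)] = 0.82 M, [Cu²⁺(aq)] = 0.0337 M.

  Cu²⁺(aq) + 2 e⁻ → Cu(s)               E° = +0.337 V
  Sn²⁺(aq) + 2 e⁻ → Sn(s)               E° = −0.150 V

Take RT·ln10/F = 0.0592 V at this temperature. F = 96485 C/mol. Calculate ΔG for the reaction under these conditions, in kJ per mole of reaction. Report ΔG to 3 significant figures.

With Cu²⁺/Cu reduced at the cathode, E°cell = +0.337 − (−0.150) = +0.487 V and n = 2.
The reaction quotient is [Sn²⁺(aq)] / [Cu²⁺(aq)] = 24.3; by Nernst, E = +0.487 − (0.0592/2)(1.386) = +0.4460 V.
Finally ΔG = −nFE = −(2)(96485 C/mol)(+0.4460 V) = −86.1 kJ/mol.

−86.1 kJ/mol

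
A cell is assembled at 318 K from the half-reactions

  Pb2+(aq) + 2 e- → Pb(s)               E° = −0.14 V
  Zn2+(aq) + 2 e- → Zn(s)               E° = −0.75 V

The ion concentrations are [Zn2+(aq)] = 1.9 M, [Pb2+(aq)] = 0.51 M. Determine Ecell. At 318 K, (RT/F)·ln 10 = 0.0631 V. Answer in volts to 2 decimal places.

+0.59 V

Pb²⁺/Pb is reduced (cathode, E° = −0.14 V) and Zn²⁺/Zn is oxidized (anode).
E°cell = −0.14 − (−0.75) = +0.61 V, with n = 2 electrons transferred.
For the overall reaction Pb2+(aq) + Zn(s) → Pb(s) + Zn2+(aq), Q = [Zn2+(aq)] / [Pb2+(aq)] = 3.73, giving log Q = 0.571.
E = E° − (0.0631/n)·log Q = +0.61 − (0.0631/2)(0.571) = +0.59 V.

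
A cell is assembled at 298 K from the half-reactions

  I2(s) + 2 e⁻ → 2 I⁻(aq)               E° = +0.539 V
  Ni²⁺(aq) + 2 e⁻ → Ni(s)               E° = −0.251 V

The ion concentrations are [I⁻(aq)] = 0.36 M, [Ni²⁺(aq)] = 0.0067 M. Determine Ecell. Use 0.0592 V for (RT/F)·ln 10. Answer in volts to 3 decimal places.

Since E°(I₂/I⁻) > E°(Ni²⁺/Ni), I₂/I⁻ serves as the cathode.
The standard potential is +0.539 − (−0.251) = +0.790 V and the balanced reaction transfers n = 2 electrons.
For the overall reaction I2(s) + Ni(s) → 2 I⁻(aq) + Ni²⁺(aq), Q = [I⁻(aq)]^2·[Ni²⁺(aq)] = 0.000868, giving log Q = −3.061.
By the Nernst equation, E = +0.790 − (0.0592/2)·(−3.061) = +0.881 V.

+0.881 V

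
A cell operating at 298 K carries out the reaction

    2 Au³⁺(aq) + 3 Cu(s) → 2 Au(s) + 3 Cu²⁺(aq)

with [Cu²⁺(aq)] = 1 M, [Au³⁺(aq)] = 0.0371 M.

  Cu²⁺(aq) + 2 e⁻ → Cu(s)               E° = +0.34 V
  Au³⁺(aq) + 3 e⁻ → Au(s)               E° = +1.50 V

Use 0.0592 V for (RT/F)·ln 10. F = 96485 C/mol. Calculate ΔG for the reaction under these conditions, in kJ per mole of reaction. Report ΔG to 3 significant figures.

−655 kJ/mol

The standard cell potential is +1.50 − (+0.34) = +1.16 V, with n = 6 electrons in the balanced equation.
Q = [Cu²⁺(aq)]^3 / [Au³⁺(aq)]^2 = 727, so log Q = 2.861 and E = +1.16 − (0.0592/6)(2.861) = +1.1318 V.
Then ΔG = −nFE = −6 × 96485 × +1.1318 J/mol = −655 kJ/mol.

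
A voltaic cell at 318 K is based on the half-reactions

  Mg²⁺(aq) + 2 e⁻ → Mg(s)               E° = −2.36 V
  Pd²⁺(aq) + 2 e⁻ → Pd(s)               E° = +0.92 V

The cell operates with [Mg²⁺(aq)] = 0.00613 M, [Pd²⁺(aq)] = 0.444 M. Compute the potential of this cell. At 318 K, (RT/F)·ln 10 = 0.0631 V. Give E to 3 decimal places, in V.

+3.339 V

Since E°(Pd²⁺/Pd) > E°(Mg²⁺/Mg), Pd²⁺/Pd serves as the cathode.
E°cell = E°cat − E°an = +0.92 − (−2.36) = +3.28 V; n = 2.
Balancing gives Pd²⁺(aq) + Mg(s) → Pd(s) + Mg²⁺(aq); hence Q = [Mg²⁺(aq)] / [Pd²⁺(aq)] = 0.0138 (log Q = −1.860).
E = E° − (0.0631/n)·log Q = +3.28 − (0.0631/2)(−1.860) = +3.339 V.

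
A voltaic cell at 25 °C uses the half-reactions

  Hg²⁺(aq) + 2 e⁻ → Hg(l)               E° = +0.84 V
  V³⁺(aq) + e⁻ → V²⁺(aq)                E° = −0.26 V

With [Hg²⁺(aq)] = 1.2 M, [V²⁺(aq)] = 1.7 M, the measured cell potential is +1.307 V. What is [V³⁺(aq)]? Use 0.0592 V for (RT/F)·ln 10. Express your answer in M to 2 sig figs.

The Hg²⁺/Hg couple has the larger reduction potential, so it is the cathode: E°cell = +0.84 − (−0.26) = +1.10 V and n = 2.
Rearranging E = E° − (0.0592/n)·log Q gives log Q = 2(+1.10 − (+1.307))/0.0592 = −6.993.
Balancing electrons gives Hg²⁺(aq) + 2 V²⁺(aq) → Hg(l) + 2 V³⁺(aq); thus Q = [V³⁺(aq)]^2 / ([Hg²⁺(aq)]·[V²⁺(aq)]^2).
Substituting the known concentrations and solving, log [V³⁺(aq)] = −3.226 and [V³⁺(aq)] = 0.00059 M.

0.00059 M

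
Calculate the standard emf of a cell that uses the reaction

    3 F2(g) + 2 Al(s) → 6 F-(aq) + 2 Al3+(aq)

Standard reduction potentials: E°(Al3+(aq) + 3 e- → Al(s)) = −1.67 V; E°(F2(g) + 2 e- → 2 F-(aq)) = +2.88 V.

In the reaction as written, F2(g) is reduced (cathode) and Al3+(aq) is produced by oxidation at the anode.
E°cell = E°(cathode) − E°(anode) = +2.88 − (−1.67) = +4.55 V.
The positive value indicates the reaction is spontaneous as written.

+4.55 V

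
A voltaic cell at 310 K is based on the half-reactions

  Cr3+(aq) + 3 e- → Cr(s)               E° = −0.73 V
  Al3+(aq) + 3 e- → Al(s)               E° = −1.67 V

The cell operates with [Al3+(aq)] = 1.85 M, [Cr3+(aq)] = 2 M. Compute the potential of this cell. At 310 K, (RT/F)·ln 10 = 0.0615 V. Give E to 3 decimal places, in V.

+0.941 V

The Cr³⁺/Cr couple has the more positive E°, so it is the cathode; Al³⁺/Al is the anode.
The standard potential is −0.73 − (−1.67) = +0.94 V and the balanced reaction transfers n = 3 electrons.
Balancing gives Cr3+(aq) + Al(s) → Cr(s) + Al3+(aq); hence Q = [Al3+(aq)] / [Cr3+(aq)] = 0.925 (log Q = −0.034).
Applying E = E° − (RT ln10/nF)·log Q gives +0.94 − (0.0615/3)(−0.034) = +0.941 V.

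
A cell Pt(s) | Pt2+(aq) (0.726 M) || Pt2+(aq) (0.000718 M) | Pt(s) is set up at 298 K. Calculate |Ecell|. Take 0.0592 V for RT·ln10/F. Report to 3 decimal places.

0.089 V

For a concentration cell E°cell = 0, since both electrodes use the same couple.
The compartment with the higher Pt2+(aq) concentration (0.726 M) acts as the cathode; ions are reduced there and produced at the dilute (0.000718 M) anode.
With n = 2, Ecell = −(0.0592/2)·log([dilute]/[conc]) = −(0.0592/2)·log(0.000718/0.726) = +0.089 V.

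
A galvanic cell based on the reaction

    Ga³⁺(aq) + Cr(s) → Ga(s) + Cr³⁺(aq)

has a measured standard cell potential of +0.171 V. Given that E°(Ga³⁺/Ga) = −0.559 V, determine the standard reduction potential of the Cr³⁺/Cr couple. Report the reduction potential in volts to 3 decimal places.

In the reaction as written the Ga³⁺/Ga couple is reduced (cathode) and Cr³⁺/Cr is oxidized (anode), so E°cell = E°(Ga³⁺/Ga) − E°(Cr³⁺/Cr).
E°(Cr³⁺/Cr) = E°(cathode) − E°cell = −0.559 − (+0.171) = −0.730 V.

−0.730 V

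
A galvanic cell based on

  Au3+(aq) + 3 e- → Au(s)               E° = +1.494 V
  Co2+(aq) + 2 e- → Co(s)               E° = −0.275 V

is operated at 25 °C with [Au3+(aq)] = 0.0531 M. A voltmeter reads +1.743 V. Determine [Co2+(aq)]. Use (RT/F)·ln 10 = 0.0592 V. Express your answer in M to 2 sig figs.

The Au³⁺/Au couple has the larger reduction potential, so it is the cathode: E°cell = +1.494 − (−0.275) = +1.769 V and n = 6.
Rearranging E = E° − (0.0592/n)·log Q gives log Q = 6(+1.769 − (+1.743))/0.0592 = 2.635.
The balanced reaction is 2 Au3+(aq) + 3 Co(s) → 2 Au(s) + 3 Co2+(aq), so Q = [Co2+(aq)]^3 / [Au3+(aq)]^2.
Solving for the unknown gives log [Co2+(aq)] = 0.028, so [Co2+(aq)] ≈ 1.1 M.

1.1 M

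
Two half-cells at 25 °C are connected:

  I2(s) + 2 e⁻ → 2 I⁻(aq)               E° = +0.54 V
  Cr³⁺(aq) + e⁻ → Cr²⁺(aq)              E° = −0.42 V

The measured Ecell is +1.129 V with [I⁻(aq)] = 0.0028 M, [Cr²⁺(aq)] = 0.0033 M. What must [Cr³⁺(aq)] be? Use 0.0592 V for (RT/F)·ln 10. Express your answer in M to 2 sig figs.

I₂/I⁻ is the cathode (higher E°); E°cell = +0.54 − (−0.42) = +0.96 V with n = 2.
From the Nernst equation, log Q = n(E° − E)/0.0592 = 2·(+0.96 − (+1.129))/0.0592 = −5.709.
The balanced reaction is I2(s) + 2 Cr²⁺(aq) → 2 I⁻(aq) + 2 Cr³⁺(aq), so Q = ([I⁻(aq)]^2·[Cr³⁺(aq)]^2) / [Cr²⁺(aq)]^2.
Substituting the known concentrations and solving, log [Cr³⁺(aq)] = −2.783 and [Cr³⁺(aq)] = 0.0016 M.

0.0016 M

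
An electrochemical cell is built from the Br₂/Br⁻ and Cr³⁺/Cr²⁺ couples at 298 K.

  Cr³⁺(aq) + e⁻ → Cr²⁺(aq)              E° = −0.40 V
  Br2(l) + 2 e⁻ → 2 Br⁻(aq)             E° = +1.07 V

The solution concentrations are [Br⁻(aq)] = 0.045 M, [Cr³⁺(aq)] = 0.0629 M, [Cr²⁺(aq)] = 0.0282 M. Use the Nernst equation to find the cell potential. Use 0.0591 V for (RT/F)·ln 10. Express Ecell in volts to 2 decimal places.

+1.53 V

The Br₂/Br⁻ couple has the more positive E°, so it is the cathode; Cr³⁺/Cr²⁺ is the anode.
E°cell = E°cat − E°an = +1.07 − (−0.40) = +1.47 V; n = 2.
For the overall reaction Br2(l) + 2 Cr²⁺(aq) → 2 Br⁻(aq) + 2 Cr³⁺(aq), Q = ([Br⁻(aq)]^2·[Cr³⁺(aq)]^2) / [Cr²⁺(aq)]^2 = 0.0101, giving log Q = −1.997.
Applying E = E° − (RT ln10/nF)·log Q gives +1.47 − (0.0591/2)(−1.997) = +1.53 V.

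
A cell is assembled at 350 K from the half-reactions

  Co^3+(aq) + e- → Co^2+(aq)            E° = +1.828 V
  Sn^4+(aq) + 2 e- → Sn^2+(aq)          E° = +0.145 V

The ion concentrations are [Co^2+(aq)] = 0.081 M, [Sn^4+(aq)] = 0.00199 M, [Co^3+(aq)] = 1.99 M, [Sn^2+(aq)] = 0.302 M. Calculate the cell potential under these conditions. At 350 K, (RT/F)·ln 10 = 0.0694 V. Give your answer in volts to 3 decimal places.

+1.855 V

Since E°(Co³⁺/Co²⁺) > E°(Sn⁴⁺/Sn²⁺), Co³⁺/Co²⁺ serves as the cathode.
E°cell = +1.828 − (+0.145) = +1.683 V, with n = 2 electrons transferred.
For the overall reaction 2 Co^3+(aq) + Sn^2+(aq) → 2 Co^2+(aq) + Sn^4+(aq), Q = ([Co^2+(aq)]^2·[Sn^4+(aq)]) / ([Co^3+(aq)]^2·[Sn^2+(aq)]) = 1.09×10^−5, giving log Q = −4.962.
Applying E = E° − (RT ln10/nF)·log Q gives +1.683 − (0.0694/2)(−4.962) = +1.855 V.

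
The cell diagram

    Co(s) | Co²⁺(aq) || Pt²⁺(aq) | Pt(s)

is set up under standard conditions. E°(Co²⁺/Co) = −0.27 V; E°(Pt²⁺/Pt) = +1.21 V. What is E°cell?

+1.48 V

By convention the left-hand electrode in cell notation is the anode (oxidation) and the right-hand electrode is the cathode (reduction).
E°cell = E°(right) − E°(left) = +1.21 − (−0.27) = +1.48 V.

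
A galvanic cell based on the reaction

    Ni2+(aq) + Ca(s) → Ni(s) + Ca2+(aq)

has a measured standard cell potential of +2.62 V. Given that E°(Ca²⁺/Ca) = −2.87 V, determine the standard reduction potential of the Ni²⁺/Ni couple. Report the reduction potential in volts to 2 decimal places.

−0.25 V

In the reaction as written the Ni²⁺/Ni couple is reduced (cathode) and Ca²⁺/Ca is oxidized (anode), so E°cell = E°(Ni²⁺/Ni) − E°(Ca²⁺/Ca).
E°(Ni²⁺/Ni) = E°cell + E°(anode) = +2.62 + (−2.87) = −0.25 V.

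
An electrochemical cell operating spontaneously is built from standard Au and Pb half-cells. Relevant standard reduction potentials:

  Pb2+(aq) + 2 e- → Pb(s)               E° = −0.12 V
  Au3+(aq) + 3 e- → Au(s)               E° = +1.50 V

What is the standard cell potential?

+1.62 V

Of the two couples in this cell, the one with the more positive reduction potential is reduced at the cathode: here that is Au³⁺/Au (+1.50 V); Pb²⁺/Pb (−0.12 V) is the anode.
E°cell = E°(cathode) − E°(anode) = +1.50 − (−0.12) = +1.62 V.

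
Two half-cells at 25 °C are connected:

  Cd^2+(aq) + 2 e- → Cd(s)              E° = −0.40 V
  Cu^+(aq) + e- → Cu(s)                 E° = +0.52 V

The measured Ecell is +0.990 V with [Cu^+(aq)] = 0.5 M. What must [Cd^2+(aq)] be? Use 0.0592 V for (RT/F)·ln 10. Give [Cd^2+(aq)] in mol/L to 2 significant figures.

0.0011 M

With Cu⁺/Cu at the cathode and Cd²⁺/Cd at the anode, E°cell = +0.52 − (−0.40) = +0.92 V (n = 2).
From the Nernst equation, log Q = n(E° − E)/0.0592 = 2·(+0.92 − (+0.990))/0.0592 = −2.365.
The balanced reaction is 2 Cu^+(aq) + Cd(s) → 2 Cu(s) + Cd^2+(aq), so Q = [Cd^2+(aq)] / [Cu^+(aq)]^2.
Isolating [Cd^2+(aq)] in Q = 10^{−2.365} yields log [Cd^2+(aq)] = −2.967, i.e. 0.0011 M.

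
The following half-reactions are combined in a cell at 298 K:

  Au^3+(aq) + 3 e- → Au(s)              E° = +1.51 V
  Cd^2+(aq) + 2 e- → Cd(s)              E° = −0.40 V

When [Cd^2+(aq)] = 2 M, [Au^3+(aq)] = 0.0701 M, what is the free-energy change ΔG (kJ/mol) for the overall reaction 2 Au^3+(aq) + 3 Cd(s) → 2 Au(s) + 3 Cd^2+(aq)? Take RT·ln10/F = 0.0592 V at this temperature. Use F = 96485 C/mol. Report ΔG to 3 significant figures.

−1090 kJ/mol

E°cell = +1.51 − (−0.40) = +1.91 V; the balanced reaction transfers n = 6 electrons.
The reaction quotient is [Cd^2+(aq)]^3 / [Au^3+(aq)]^2 = 1.63×10^3; by Nernst, E = +1.91 − (0.0592/6)(3.212) = +1.8783 V.
Finally ΔG = −nFE = −(6)(96485 C/mol)(+1.8783 V) = −1090 kJ/mol.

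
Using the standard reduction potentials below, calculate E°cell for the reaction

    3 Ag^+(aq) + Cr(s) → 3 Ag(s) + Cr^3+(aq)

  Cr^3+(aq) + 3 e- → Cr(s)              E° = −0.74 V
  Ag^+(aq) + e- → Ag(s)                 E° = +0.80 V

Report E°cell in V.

Ag^+(aq) gains electrons, so the Ag⁺/Ag couple is the cathode; the Cr³⁺/Cr couple is the anode.
E°cell = E°(cathode) − E°(anode) = +0.80 − (−0.74) = +1.54 V.
The positive value indicates the reaction is spontaneous as written.

+1.54 V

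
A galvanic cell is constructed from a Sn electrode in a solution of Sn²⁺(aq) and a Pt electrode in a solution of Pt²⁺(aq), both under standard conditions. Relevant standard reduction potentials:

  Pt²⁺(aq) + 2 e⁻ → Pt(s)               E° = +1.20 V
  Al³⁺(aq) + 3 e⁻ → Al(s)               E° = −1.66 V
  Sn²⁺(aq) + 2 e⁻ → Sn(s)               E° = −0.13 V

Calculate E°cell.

+1.33 V

Of the two couples in this cell, the one with the more positive reduction potential is reduced at the cathode: here that is Pt²⁺/Pt (+1.20 V); Sn²⁺/Sn (−0.13 V) is the anode.
E°cell = E°(cathode) − E°(anode) = +1.20 − (−0.13) = +1.33 V.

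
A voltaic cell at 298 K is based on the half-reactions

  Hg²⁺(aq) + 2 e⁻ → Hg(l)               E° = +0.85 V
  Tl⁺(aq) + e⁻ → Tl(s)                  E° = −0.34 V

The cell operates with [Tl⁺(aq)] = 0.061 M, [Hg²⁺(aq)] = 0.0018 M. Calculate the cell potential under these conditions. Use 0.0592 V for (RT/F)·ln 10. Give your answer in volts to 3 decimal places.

+1.181 V

Hg²⁺/Hg is reduced (cathode, E° = +0.85 V) and Tl⁺/Tl is oxidized (anode).
E°cell = E°cat − E°an = +0.85 − (−0.34) = +1.19 V; n = 2.
The balanced reaction is Hg²⁺(aq) + 2 Tl(s) → Hg(l) + 2 Tl⁺(aq), so Q = [Tl⁺(aq)]^2 / [Hg²⁺(aq)] = 2.07 and log Q = 0.315.
E = E° − (0.0592/n)·log Q = +1.19 − (0.0592/2)(0.315) = +1.181 V.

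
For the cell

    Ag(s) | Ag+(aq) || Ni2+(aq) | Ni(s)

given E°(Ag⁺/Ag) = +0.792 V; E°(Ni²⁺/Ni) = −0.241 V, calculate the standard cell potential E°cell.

By convention the left-hand electrode in cell notation is the anode (oxidation) and the right-hand electrode is the cathode (reduction).
E°cell = E°(right) − E°(left) = −0.241 − (+0.792) = −1.033 V.
The negative sign shows that, as written, the cell would require an external voltage to drive the reaction.

−1.033 V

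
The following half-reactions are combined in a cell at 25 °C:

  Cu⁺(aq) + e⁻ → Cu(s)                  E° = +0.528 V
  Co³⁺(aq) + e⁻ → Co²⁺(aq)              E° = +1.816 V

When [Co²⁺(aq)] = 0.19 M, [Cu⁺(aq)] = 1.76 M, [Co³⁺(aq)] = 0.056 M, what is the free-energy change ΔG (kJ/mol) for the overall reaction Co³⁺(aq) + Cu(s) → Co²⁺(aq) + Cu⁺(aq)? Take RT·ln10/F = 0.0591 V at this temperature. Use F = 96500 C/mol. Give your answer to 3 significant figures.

−120 kJ/mol

With Co³⁺/Co²⁺ reduced at the cathode, E°cell = +1.816 − (+0.528) = +1.288 V and n = 1.
Q = ([Co²⁺(aq)]·[Cu⁺(aq)]) / [Co³⁺(aq)] = 5.97, so log Q = 0.776 and E = +1.288 − (0.0591/1)(0.776) = +1.2421 V.
ΔG = −nFE = −(1)(96500)(+1.2421) J/mol = −120 kJ/mol.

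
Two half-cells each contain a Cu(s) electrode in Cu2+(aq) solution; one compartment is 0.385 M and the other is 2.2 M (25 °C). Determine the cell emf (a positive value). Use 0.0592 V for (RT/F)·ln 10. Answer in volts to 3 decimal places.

For a concentration cell E°cell = 0, since both electrodes use the same couple.
The compartment with the higher Cu2+(aq) concentration (2.2 M) acts as the cathode; ions are reduced there and produced at the dilute (0.385 M) anode.
With n = 2, Ecell = −(0.0592/2)·log([dilute]/[conc]) = −(0.0592/2)·log(0.385/2.2) = +0.022 V.

0.022 V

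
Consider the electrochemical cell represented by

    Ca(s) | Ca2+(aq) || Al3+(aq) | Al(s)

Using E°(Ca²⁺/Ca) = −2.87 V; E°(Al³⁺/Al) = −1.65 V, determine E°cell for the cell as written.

+1.22 V

By convention the left-hand electrode in cell notation is the anode (oxidation) and the right-hand electrode is the cathode (reduction).
E°cell = E°(right) − E°(left) = −1.65 − (−2.87) = +1.22 V.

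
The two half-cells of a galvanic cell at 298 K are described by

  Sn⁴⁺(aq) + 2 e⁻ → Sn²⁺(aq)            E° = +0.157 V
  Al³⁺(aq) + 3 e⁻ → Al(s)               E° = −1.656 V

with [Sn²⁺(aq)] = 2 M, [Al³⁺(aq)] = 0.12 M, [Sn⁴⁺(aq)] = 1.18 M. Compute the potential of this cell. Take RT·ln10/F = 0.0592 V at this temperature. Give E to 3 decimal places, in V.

The Sn⁴⁺/Sn²⁺ couple has the more positive E°, so it is the cathode; Al³⁺/Al is the anode.
E°cell = E°cat − E°an = +0.157 − (−1.656) = +1.813 V; n = 6.
The balanced reaction is 3 Sn⁴⁺(aq) + 2 Al(s) → 3 Sn²⁺(aq) + 2 Al³⁺(aq), so Q = ([Sn²⁺(aq)]^3·[Al³⁺(aq)]^2) / [Sn⁴⁺(aq)]^3 = 0.0701 and log Q = −1.154.
Applying E = E° − (RT ln10/nF)·log Q gives +1.813 − (0.0592/6)(−1.154) = +1.824 V.

+1.824 V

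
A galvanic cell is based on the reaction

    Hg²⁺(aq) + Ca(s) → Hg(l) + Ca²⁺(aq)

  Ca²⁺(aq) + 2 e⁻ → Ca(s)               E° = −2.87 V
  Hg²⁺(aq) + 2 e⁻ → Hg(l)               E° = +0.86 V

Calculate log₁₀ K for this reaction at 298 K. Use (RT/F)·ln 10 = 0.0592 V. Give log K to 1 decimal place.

log K = 126.0

The Hg²⁺/Hg couple is reduced (cathode); E°cell = +0.86 − (−2.87) = +3.73 V with n = 2.
At equilibrium E = 0, so log K = nE°cell / 0.0592 = (2)(+3.73) / 0.0592 = 126.0.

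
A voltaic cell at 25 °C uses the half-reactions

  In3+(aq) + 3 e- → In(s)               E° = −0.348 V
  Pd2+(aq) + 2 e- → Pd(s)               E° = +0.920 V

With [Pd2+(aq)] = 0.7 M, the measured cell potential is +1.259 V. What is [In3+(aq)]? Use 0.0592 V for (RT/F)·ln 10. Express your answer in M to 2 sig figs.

1.7 M

With Pd²⁺/Pd at the cathode and In³⁺/In at the anode, E°cell = +0.920 − (−0.348) = +1.268 V (n = 6).
Rearranging E = E° − (0.0592/n)·log Q gives log Q = 6(+1.268 − (+1.259))/0.0592 = 0.912.
The balanced reaction is 3 Pd2+(aq) + 2 In(s) → 3 Pd(s) + 2 In3+(aq), so Q = [In3+(aq)]^2 / [Pd2+(aq)]^3.
Isolating [In3+(aq)] in Q = 10^{0.912} yields log [In3+(aq)] = 0.224, i.e. 1.7 M.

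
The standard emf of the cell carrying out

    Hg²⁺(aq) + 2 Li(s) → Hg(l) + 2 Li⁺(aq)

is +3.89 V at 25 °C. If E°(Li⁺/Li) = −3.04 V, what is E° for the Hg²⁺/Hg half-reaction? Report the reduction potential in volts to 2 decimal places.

+0.85 V

In the reaction as written the Hg²⁺/Hg couple is reduced (cathode) and Li⁺/Li is oxidized (anode), so E°cell = E°(Hg²⁺/Hg) − E°(Li⁺/Li).
E°(Hg²⁺/Hg) = E°cell + E°(anode) = +3.89 + (−3.04) = +0.85 V.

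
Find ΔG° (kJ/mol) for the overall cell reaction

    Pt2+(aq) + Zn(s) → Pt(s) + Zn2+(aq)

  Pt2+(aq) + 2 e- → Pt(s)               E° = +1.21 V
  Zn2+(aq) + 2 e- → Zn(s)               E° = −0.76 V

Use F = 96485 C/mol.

In the reaction as written Pt2+(aq) is reduced, so the Pt²⁺/Pt couple is the cathode and Zn²⁺/Zn is the anode.
E°cell = +1.21 − (−0.76) = +1.97 V; balancing electrons gives n = 2.
ΔG° = −nFE°cell = −(2)(96485)(+1.97) J/mol = −380 kJ/mol.

−380 kJ/mol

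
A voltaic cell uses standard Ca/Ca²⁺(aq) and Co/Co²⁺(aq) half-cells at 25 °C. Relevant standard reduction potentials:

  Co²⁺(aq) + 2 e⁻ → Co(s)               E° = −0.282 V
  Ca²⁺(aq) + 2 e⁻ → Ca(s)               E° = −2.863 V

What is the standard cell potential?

+2.581 V

The Co²⁺/Co couple has the higher E°, so Co ion is reduced (cathode) and Ca is oxidized (anode).
E°cell = E°(cathode) − E°(anode) = −0.282 − (−2.863) = +2.581 V.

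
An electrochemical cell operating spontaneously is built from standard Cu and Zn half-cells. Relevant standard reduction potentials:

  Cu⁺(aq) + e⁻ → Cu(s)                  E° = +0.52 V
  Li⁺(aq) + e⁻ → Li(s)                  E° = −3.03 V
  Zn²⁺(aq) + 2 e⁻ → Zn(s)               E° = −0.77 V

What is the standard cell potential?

The Cu⁺/Cu couple has the higher E°, so Cu ion is reduced (cathode) and Zn is oxidized (anode).
E°cell = E°(cathode) − E°(anode) = +0.52 − (−0.77) = +1.29 V.

+1.29 V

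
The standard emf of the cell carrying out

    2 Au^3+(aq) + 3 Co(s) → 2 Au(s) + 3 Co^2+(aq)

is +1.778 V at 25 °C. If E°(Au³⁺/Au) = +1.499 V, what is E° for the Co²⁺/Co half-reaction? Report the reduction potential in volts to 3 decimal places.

In the reaction as written the Au³⁺/Au couple is reduced (cathode) and Co²⁺/Co is oxidized (anode), so E°cell = E°(Au³⁺/Au) − E°(Co²⁺/Co).
E°(Co²⁺/Co) = E°(cathode) − E°cell = +1.499 − (+1.778) = −0.279 V.

−0.279 V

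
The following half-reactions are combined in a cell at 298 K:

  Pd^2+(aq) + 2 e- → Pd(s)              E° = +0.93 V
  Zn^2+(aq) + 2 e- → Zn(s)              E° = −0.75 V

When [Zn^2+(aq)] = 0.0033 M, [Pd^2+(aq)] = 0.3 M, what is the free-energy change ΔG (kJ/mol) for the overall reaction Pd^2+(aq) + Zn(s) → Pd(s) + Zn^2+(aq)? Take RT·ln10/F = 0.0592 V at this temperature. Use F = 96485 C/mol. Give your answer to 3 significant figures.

−335 kJ/mol

E°cell = +0.93 − (−0.75) = +1.68 V; the balanced reaction transfers n = 2 electrons.
Q = [Zn^2+(aq)] / [Pd^2+(aq)] = 0.011, so log Q = −1.959 and E = +1.68 − (0.0592/2)(−1.959) = +1.7380 V.
ΔG = −nFE = −(2)(96485)(+1.7380) J/mol = −335 kJ/mol.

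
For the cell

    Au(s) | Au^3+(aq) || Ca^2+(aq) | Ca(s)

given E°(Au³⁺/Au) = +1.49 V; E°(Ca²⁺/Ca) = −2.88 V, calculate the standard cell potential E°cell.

By convention the left-hand electrode in cell notation is the anode (oxidation) and the right-hand electrode is the cathode (reduction).
E°cell = E°(right) − E°(left) = −2.88 − (+1.49) = −4.37 V.
The negative sign shows that, as written, the cell would require an external voltage to drive the reaction.

−4.37 V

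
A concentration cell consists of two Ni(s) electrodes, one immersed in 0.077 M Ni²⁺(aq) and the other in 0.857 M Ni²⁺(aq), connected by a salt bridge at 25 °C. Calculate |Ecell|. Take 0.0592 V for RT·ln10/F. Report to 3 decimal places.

0.031 V

For a concentration cell E°cell = 0, since both electrodes use the same couple.
The compartment with the higher Ni²⁺(aq) concentration (0.857 M) acts as the cathode; ions are reduced there and produced at the dilute (0.077 M) anode.
With n = 2, Ecell = −(0.0592/2)·log([dilute]/[conc]) = −(0.0592/2)·log(0.077/0.857) = +0.031 V.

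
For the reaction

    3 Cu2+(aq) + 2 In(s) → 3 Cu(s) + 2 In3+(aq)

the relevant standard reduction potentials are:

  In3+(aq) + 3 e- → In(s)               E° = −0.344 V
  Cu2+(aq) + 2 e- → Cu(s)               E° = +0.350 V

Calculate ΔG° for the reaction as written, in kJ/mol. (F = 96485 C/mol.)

−402 kJ/mol

In the reaction as written Cu2+(aq) is reduced, so the Cu²⁺/Cu couple is the cathode and In³⁺/In is the anode.
E°cell = +0.350 − (−0.344) = +0.694 V; balancing electrons gives n = 6.
ΔG° = −nFE°cell = −(6)(96485)(+0.694) J/mol = −402 kJ/mol.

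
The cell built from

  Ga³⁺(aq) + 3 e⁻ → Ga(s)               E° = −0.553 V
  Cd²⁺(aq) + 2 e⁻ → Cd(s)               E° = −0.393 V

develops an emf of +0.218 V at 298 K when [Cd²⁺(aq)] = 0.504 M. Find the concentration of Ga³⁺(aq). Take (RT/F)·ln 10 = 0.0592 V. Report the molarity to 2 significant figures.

With Cd²⁺/Cd at the cathode and Ga³⁺/Ga at the anode, E°cell = −0.393 − (−0.553) = +0.160 V (n = 6).
Rearranging E = E° − (0.0592/n)·log Q gives log Q = 6(+0.160 − (+0.218))/0.0592 = −5.878.
The balanced reaction is 3 Cd²⁺(aq) + 2 Ga(s) → 3 Cd(s) + 2 Ga³⁺(aq), so Q = [Ga³⁺(aq)]^2 / [Cd²⁺(aq)]^3.
Substituting the known concentrations and solving, log [Ga³⁺(aq)] = −3.385 and [Ga³⁺(aq)] = 0.00041 M.

0.00041 M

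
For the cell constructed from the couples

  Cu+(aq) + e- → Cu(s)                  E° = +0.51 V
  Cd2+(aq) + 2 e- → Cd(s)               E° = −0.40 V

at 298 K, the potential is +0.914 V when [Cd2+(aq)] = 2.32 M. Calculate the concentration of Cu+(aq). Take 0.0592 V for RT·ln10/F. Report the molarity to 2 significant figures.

The Cu⁺/Cu couple has the larger reduction potential, so it is the cathode: E°cell = +0.51 − (−0.40) = +0.91 V and n = 2.
From the Nernst equation, log Q = n(E° − E)/0.0592 = 2·(+0.91 − (+0.914))/0.0592 = −0.135.
For 2 Cu+(aq) + Cd(s) → 2 Cu(s) + Cd2+(aq), the reaction quotient is Q = [Cd2+(aq)] / [Cu+(aq)]^2.
Solving for the unknown gives log [Cu+(aq)] = 0.250, so [Cu+(aq)] ≈ 1.8 M.

1.8 M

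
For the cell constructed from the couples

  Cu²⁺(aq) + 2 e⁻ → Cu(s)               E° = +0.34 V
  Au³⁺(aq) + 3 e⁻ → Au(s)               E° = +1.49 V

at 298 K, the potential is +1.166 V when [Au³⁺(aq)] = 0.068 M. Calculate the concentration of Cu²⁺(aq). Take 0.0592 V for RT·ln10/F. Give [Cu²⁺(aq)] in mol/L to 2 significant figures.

The Au³⁺/Au couple has the larger reduction potential, so it is the cathode: E°cell = +1.49 − (+0.34) = +1.15 V and n = 6.
Since E = E° − (0.0592/n)·log Q, log Q = n(E° − E)/0.0592 = −1.622.
For 2 Au³⁺(aq) + 3 Cu(s) → 2 Au(s) + 3 Cu²⁺(aq), the reaction quotient is Q = [Cu²⁺(aq)]^3 / [Au³⁺(aq)]^2.
Solving for the unknown gives log [Cu²⁺(aq)] = −1.319, so [Cu²⁺(aq)] ≈ 0.048 M.

0.048 M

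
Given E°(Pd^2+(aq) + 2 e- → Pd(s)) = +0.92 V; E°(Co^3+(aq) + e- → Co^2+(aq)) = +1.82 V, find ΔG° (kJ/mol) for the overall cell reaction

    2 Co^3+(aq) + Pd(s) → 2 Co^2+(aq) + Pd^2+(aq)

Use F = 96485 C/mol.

In the reaction as written Co^3+(aq) is reduced, so the Co³⁺/Co²⁺ couple is the cathode and Pd²⁺/Pd is the anode.
E°cell = +1.82 − (+0.92) = +0.90 V; balancing electrons gives n = 2.
ΔG° = −nFE°cell = −(2)(96485)(+0.90) J/mol = −174 kJ/mol.

−174 kJ/mol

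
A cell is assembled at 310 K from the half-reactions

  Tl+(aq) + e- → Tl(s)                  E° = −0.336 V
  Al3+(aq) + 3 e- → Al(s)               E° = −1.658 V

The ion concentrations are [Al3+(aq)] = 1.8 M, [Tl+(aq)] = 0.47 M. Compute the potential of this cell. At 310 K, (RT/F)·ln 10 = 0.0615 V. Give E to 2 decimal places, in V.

+1.30 V

Tl⁺/Tl is reduced (cathode, E° = −0.336 V) and Al³⁺/Al is oxidized (anode).
The standard potential is −0.336 − (−1.658) = +1.322 V and the balanced reaction transfers n = 3 electrons.
The balanced reaction is 3 Tl+(aq) + Al(s) → 3 Tl(s) + Al3+(aq), so Q = [Al3+(aq)] / [Tl+(aq)]^3 = 17.3 and log Q = 1.239.
By the Nernst equation, E = +1.322 − (0.0615/3)·(1.239) = +1.30 V.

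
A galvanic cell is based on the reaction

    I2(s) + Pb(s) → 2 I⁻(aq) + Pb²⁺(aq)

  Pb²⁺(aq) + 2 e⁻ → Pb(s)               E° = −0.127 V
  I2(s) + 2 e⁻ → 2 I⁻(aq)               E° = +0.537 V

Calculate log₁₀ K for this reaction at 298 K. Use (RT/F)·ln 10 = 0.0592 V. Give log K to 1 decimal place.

The I₂/I⁻ couple is reduced (cathode); E°cell = +0.537 − (−0.127) = +0.664 V with n = 2.
At equilibrium E = 0, so log K = nE°cell / 0.0592 = (2)(+0.664) / 0.0592 = 22.4.

log K = 22.4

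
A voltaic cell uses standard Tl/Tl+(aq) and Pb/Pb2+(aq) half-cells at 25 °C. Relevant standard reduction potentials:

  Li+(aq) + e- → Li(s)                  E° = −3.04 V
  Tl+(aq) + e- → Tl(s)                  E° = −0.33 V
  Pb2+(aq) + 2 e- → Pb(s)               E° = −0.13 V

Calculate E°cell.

Of the two couples in this cell, the one with the more positive reduction potential is reduced at the cathode: here that is Pb²⁺/Pb (−0.13 V); Tl⁺/Tl (−0.33 V) is the anode.
E°cell = E°(cathode) − E°(anode) = −0.13 − (−0.33) = +0.20 V.

+0.20 V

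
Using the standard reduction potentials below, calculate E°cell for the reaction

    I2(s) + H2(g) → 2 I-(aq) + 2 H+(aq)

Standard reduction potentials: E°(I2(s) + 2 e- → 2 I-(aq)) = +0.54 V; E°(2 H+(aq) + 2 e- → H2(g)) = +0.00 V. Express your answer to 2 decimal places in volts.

+0.54 V

In the reaction as written, I2(s) is reduced (cathode) and H+(aq) is produced by oxidation at the anode.
E°cell = E°(cathode) − E°(anode) = +0.54 − (+0.00) = +0.54 V.
The positive value indicates the reaction is spontaneous as written.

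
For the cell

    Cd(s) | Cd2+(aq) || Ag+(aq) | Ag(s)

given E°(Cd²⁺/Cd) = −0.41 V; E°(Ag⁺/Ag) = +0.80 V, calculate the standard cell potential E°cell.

By convention the left-hand electrode in cell notation is the anode (oxidation) and the right-hand electrode is the cathode (reduction).
E°cell = E°(right) − E°(left) = +0.80 − (−0.41) = +1.21 V.

+1.21 V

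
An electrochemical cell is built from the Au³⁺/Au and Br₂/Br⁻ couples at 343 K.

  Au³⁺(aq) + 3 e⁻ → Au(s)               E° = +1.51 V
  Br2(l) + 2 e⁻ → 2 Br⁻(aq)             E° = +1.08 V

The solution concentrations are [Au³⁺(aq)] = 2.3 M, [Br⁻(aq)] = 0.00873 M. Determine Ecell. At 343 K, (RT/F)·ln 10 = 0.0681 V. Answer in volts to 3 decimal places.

+0.298 V

Au³⁺/Au is reduced (cathode, E° = +1.51 V) and Br₂/Br⁻ is oxidized (anode).
E°cell = E°cat − E°an = +1.51 − (+1.08) = +0.43 V; n = 6.
Balancing gives 2 Au³⁺(aq) + 6 Br⁻(aq) → 2 Au(s) + 3 Br2(l); hence Q = 1 / ([Au³⁺(aq)]^2·[Br⁻(aq)]^6) = 4.27×10^11 (log Q = 11.630).
Applying E = E° − (RT ln10/nF)·log Q gives +0.43 − (0.0681/6)(11.630) = +0.298 V.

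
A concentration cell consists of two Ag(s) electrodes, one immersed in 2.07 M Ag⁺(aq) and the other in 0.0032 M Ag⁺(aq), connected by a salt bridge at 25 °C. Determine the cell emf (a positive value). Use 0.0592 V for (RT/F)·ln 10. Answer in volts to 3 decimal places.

0.166 V

For a concentration cell E°cell = 0, since both electrodes use the same couple.
The compartment with the higher Ag⁺(aq) concentration (2.07 M) acts as the cathode; ions are reduced there and produced at the dilute (0.0032 M) anode.
With n = 1, Ecell = −(0.0592/1)·log([dilute]/[conc]) = −(0.0592/1)·log(0.0032/2.07) = +0.166 V.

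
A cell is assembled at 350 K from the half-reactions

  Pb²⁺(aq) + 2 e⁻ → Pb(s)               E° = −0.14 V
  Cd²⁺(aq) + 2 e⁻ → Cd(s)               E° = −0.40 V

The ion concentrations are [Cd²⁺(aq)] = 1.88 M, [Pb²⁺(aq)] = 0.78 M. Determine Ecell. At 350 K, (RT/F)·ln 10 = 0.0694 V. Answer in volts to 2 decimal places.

+0.25 V

Pb²⁺/Pb is reduced (cathode, E° = −0.14 V) and Cd²⁺/Cd is oxidized (anode).
E°cell = −0.14 − (−0.40) = +0.26 V, with n = 2 electrons transferred.
The balanced reaction is Pb²⁺(aq) + Cd(s) → Pb(s) + Cd²⁺(aq), so Q = [Cd²⁺(aq)] / [Pb²⁺(aq)] = 2.41 and log Q = 0.382.
E = E° − (0.0694/n)·log Q = +0.26 − (0.0694/2)(0.382) = +0.25 V.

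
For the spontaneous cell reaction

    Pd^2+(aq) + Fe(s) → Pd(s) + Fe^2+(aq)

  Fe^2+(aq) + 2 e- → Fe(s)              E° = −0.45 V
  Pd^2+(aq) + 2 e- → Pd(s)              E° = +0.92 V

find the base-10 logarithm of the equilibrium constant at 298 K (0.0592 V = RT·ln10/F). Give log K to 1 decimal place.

log K = 46.3

The Pd²⁺/Pd couple is reduced (cathode); E°cell = +0.92 − (−0.45) = +1.37 V with n = 2.
At equilibrium E = 0, so log K = nE°cell / 0.0592 = (2)(+1.37) / 0.0592 = 46.3.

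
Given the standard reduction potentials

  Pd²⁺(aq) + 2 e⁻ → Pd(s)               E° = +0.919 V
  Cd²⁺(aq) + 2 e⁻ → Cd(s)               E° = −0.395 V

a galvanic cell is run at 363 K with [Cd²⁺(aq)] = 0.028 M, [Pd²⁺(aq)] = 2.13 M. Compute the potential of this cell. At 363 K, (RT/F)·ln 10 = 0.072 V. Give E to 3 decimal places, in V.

+1.382 V

The Pd²⁺/Pd couple has the more positive E°, so it is the cathode; Cd²⁺/Cd is the anode.
E°cell = +0.919 − (−0.395) = +1.314 V, with n = 2 electrons transferred.
Balancing gives Pd²⁺(aq) + Cd(s) → Pd(s) + Cd²⁺(aq); hence Q = [Cd²⁺(aq)] / [Pd²⁺(aq)] = 0.0131 (log Q = −1.881).
By the Nernst equation, E = +1.314 − (0.072/2)·(−1.881) = +1.382 V.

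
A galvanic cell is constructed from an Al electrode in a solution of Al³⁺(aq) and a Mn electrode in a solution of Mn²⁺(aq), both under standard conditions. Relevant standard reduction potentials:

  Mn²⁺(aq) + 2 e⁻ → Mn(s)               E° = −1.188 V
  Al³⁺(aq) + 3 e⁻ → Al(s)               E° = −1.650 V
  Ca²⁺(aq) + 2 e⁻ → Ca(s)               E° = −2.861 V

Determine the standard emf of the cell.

The Mn²⁺/Mn couple has the higher E°, so Mn ion is reduced (cathode) and Al is oxidized (anode).
E°cell = E°(cathode) − E°(anode) = −1.188 − (−1.650) = +0.462 V.

+0.462 V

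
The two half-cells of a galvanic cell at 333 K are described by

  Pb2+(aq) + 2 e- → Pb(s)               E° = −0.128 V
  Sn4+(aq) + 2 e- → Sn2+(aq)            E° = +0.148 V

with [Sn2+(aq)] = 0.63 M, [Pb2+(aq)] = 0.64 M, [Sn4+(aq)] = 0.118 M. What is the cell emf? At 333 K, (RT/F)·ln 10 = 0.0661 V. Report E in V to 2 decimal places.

+0.26 V

Since E°(Sn⁴⁺/Sn²⁺) > E°(Pb²⁺/Pb), Sn⁴⁺/Sn²⁺ serves as the cathode.
The standard potential is +0.148 − (−0.128) = +0.276 V and the balanced reaction transfers n = 2 electrons.
The balanced reaction is Sn4+(aq) + Pb(s) → Sn2+(aq) + Pb2+(aq), so Q = ([Sn2+(aq)]·[Pb2+(aq)]) / [Sn4+(aq)] = 3.42 and log Q = 0.534.
By the Nernst equation, E = +0.276 − (0.0661/2)·(0.534) = +0.26 V.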